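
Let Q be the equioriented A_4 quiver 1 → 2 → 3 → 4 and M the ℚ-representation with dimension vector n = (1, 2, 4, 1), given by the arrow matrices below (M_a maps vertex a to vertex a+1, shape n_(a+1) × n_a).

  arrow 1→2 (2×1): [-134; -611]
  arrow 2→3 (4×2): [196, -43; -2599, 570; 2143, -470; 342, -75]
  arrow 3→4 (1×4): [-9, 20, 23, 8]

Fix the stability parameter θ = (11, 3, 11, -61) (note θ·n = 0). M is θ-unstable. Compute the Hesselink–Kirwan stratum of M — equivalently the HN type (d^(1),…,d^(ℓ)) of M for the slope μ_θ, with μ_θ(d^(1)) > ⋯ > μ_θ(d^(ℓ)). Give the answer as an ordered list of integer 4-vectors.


Via rank(M_{q-1}∘⋯∘M_p): M ≅ I[1,4], I[2,3], I[3,3]^2.
μ_θ-semistable layers: μ^(1)=11; μ^(2)=3; μ^(3)=-9

((0, 0, 3, 0); (0, 1, 0, 0); (1, 1, 1, 1))


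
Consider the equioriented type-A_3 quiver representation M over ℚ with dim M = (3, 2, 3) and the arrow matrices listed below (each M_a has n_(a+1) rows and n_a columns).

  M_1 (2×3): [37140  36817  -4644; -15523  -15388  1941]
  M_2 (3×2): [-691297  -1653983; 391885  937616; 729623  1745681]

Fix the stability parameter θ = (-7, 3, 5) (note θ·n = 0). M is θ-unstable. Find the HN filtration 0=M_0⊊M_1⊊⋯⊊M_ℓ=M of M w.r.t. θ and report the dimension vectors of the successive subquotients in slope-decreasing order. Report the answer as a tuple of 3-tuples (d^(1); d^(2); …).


Via rank(M_{q-1}∘⋯∘M_p): M ≅ I[1,1], I[1,3]^2, I[3,3].
μ_θ-semistable layers: μ^(1)=5; μ^(2)=3; μ^(3)=-7

((0, 0, 3); (0, 2, 0); (3, 0, 0))


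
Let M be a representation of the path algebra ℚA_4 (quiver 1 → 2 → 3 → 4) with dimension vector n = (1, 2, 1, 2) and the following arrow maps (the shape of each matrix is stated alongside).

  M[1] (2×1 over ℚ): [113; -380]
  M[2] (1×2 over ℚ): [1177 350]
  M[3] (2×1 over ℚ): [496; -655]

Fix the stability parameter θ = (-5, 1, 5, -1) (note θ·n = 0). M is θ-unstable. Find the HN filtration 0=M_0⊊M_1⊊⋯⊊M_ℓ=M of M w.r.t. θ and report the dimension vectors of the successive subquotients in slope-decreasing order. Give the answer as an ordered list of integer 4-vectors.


Barcode: M ≅ I[1,4], I[2,2], I[4,4]. HN layers by μ_θ (4 steps, strictly decreasing):
  μ^(1)=2; μ^(2)=1; μ^(3)=-1; μ^(4)=-5

((0, 0, 1, 1); (0, 2, 0, 0); (0, 0, 0, 1); (1, 0, 0, 0))


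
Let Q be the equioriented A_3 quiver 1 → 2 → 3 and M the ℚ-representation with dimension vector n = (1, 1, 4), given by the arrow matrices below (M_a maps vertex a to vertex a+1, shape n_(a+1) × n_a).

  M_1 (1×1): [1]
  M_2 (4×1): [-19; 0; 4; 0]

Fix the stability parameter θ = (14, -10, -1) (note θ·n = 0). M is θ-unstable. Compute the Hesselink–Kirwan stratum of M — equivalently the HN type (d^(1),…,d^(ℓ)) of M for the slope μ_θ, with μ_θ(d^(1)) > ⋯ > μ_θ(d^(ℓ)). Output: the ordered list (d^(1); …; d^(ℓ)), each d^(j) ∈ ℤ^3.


Interval decomposition of M: I[1,3], I[3,3]^3.
HN type (ℓ=2): μ^(1)=1; μ^(2)=-1

((1, 1, 1); (0, 0, 3))


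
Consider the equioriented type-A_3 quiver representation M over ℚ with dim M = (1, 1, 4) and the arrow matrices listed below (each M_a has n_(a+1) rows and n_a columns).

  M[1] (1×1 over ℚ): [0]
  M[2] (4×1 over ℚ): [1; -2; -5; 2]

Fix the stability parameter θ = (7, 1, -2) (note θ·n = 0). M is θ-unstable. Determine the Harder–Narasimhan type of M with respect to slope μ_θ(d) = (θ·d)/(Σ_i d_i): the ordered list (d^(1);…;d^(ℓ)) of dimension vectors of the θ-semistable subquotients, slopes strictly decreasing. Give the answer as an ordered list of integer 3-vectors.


Barcode: M ≅ I[1,1], I[2,3], I[3,3]^3. HN layers by μ_θ (3 steps, strictly decreasing):
  μ^(1)=7; μ^(2)=-1/2; μ^(3)=-2

((1, 0, 0); (0, 1, 1); (0, 0, 3))


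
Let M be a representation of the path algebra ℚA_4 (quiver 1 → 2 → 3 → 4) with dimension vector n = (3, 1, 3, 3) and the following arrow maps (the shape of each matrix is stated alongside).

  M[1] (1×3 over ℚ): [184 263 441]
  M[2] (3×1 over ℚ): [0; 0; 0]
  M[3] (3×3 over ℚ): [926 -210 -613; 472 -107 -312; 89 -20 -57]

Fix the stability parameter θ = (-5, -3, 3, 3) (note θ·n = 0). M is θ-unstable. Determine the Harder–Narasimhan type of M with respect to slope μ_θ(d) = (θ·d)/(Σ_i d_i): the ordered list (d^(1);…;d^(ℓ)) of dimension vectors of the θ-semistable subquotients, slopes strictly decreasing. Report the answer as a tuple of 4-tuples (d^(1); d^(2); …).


Interval decomposition of M: I[1,1]^2, I[1,2], I[3,4]^3.
HN type (ℓ=3): μ^(1)=3; μ^(2)=-3; μ^(3)=-5

((0, 0, 3, 3); (0, 1, 0, 0); (3, 0, 0, 0))


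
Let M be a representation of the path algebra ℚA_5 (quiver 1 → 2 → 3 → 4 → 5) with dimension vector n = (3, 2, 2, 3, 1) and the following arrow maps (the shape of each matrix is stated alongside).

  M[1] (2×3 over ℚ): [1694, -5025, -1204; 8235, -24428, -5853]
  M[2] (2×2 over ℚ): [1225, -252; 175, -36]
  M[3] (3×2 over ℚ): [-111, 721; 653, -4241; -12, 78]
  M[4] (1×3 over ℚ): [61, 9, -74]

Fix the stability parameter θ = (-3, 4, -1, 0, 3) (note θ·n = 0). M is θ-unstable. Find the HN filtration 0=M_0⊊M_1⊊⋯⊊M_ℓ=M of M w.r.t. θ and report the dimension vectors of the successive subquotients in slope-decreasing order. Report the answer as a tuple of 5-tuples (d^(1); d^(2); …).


Barcode: M ≅ I[1,1], I[1,2], I[1,5], I[3,4], I[4,4]. HN layers by μ_θ (6 steps, strictly decreasing):
  μ^(1)=4; μ^(2)=3; μ^(3)=1; μ^(4)=0; μ^(5)=-1; μ^(6)=-3

((0, 1, 0, 0, 0); (0, 0, 0, 0, 1); (0, 1, 1, 1, 0); (0, 0, 0, 2, 0); (0, 0, 1, 0, 0); (3, 0, 0, 0, 0))


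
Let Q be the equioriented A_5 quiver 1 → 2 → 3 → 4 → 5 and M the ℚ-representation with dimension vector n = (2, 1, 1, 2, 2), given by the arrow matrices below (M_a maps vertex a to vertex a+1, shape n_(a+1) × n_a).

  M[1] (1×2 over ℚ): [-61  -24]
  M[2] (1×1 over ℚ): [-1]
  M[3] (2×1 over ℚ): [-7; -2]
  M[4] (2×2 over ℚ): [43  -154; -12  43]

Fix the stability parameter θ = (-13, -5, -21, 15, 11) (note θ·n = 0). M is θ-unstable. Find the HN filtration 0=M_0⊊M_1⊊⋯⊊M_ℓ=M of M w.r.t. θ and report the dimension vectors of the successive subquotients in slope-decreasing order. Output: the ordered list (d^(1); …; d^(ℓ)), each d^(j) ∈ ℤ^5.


Via rank(M_{q-1}∘⋯∘M_p): M ≅ I[1,1], I[1,5], I[4,5].
μ_θ-semistable layers: μ^(1)=13; μ^(2)=-13

((0, 0, 0, 2, 2); (2, 1, 1, 0, 0))


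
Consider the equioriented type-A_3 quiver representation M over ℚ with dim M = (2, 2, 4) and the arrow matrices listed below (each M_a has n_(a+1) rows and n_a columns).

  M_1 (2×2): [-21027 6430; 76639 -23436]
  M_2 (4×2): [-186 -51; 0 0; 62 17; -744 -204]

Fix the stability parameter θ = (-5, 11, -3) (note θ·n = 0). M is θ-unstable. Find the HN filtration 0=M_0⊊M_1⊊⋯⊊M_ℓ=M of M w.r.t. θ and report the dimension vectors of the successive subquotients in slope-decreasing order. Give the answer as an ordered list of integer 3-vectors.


Interval decomposition of M: I[1,2], I[1,3], I[3,3]^3.
HN type (ℓ=4): μ^(1)=11; μ^(2)=4; μ^(3)=-3; μ^(4)=-5

((0, 1, 0); (0, 1, 1); (0, 0, 3); (2, 0, 0))


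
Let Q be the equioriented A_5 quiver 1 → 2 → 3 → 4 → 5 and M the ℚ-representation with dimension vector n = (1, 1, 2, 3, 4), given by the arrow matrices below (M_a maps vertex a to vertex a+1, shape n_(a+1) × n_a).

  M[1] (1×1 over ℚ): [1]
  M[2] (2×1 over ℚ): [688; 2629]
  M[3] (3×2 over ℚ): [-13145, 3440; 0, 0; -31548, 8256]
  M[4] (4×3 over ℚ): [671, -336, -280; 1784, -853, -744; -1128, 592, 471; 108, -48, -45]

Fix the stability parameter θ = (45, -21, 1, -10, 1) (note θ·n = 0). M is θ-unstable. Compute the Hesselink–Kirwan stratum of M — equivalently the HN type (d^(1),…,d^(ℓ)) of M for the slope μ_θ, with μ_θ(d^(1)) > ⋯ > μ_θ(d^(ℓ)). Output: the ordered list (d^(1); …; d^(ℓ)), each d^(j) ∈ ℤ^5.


Barcode: M ≅ I[1,3], I[3,5], I[4,5]^2, I[5,5]. HN layers by μ_θ (4 steps, strictly decreasing):
  μ^(1)=25/3; μ^(2)=1; μ^(3)=-9/2; μ^(4)=-10

((1, 1, 1, 0, 0); (0, 0, 0, 0, 4); (0, 0, 1, 1, 0); (0, 0, 0, 2, 0))


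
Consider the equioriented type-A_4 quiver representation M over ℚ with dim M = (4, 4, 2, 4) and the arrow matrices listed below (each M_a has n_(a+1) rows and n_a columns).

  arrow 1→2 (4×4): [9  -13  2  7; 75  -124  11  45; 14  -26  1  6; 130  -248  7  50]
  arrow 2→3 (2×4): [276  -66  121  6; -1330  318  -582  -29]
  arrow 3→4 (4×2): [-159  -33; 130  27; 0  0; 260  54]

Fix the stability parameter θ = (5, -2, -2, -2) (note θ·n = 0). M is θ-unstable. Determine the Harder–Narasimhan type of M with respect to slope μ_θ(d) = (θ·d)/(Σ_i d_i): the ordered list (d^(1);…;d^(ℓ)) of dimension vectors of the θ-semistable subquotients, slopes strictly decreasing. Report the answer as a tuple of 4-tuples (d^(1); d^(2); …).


Via rank(M_{q-1}∘⋯∘M_p): M ≅ I[1,1], I[1,2], I[1,4]^2, I[2,2], I[4,4]^2.
μ_θ-semistable layers: μ^(1)=5; μ^(2)=3/2; μ^(3)=-1/4; μ^(4)=-2

((1, 0, 0, 0); (1, 1, 0, 0); (2, 2, 2, 2); (0, 1, 0, 2))


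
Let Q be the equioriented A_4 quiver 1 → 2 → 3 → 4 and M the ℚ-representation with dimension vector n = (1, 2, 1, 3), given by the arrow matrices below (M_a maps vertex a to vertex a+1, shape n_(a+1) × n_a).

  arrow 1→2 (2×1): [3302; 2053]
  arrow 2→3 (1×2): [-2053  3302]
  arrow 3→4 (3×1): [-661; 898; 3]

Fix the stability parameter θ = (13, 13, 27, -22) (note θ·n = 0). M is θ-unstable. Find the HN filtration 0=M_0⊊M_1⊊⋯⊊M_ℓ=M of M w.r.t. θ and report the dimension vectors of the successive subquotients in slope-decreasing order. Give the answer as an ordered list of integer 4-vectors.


Barcode: M ≅ I[1,2], I[2,4], I[4,4]^2. HN layers by μ_θ (3 steps, strictly decreasing):
  μ^(1)=13; μ^(2)=6; μ^(3)=-22

((1, 1, 0, 0); (0, 1, 1, 1); (0, 0, 0, 2))


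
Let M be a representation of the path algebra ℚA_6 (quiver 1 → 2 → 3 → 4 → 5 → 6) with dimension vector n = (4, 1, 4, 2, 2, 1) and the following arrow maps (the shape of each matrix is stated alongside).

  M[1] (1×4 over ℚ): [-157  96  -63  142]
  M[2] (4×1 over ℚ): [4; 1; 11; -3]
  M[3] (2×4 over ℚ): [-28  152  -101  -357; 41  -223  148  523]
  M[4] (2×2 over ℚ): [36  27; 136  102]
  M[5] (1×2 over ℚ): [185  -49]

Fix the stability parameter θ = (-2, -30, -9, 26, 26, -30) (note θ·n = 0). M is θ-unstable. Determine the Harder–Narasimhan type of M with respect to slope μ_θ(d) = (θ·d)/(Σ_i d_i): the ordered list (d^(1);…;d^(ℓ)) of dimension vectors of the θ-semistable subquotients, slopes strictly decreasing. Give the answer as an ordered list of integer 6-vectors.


Interval decomposition of M: I[1,1]^3, I[1,3], I[3,3], I[3,4], I[3,6], I[5,5].
HN type (ℓ=5): μ^(1)=26; μ^(2)=22/3; μ^(3)=-2; μ^(4)=-9; μ^(5)=-16

((0, 0, 0, 1, 1, 0); (0, 0, 0, 1, 1, 1); (3, 0, 0, 0, 0, 0); (0, 0, 4, 0, 0, 0); (1, 1, 0, 0, 0, 0))


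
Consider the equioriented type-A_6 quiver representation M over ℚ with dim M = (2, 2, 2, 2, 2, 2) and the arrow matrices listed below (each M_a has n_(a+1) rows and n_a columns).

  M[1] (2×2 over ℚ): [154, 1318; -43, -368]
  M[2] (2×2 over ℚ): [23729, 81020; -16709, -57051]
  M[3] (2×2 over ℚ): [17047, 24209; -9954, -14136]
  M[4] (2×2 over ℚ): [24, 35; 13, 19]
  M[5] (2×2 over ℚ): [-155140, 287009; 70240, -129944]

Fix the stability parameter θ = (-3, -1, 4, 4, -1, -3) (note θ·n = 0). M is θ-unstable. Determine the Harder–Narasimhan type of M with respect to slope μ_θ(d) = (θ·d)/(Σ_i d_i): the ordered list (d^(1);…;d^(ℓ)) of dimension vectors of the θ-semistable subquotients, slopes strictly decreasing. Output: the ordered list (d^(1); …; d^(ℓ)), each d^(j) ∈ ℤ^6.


Interval decomposition of M: I[1,5], I[1,6], I[6,6].
HN type (ℓ=4): μ^(1)=7/3; μ^(2)=1; μ^(3)=-1; μ^(4)=-3

((0, 0, 1, 1, 1, 0); (0, 0, 1, 1, 1, 1); (0, 2, 0, 0, 0, 0); (2, 0, 0, 0, 0, 1))


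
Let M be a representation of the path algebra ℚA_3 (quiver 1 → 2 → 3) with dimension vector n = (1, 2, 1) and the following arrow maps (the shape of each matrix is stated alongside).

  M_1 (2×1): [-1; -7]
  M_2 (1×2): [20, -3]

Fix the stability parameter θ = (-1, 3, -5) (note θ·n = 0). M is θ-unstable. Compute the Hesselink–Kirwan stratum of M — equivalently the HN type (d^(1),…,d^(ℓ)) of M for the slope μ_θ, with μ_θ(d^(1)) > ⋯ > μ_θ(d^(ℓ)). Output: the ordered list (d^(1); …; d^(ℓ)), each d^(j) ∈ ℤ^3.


Barcode: M ≅ I[1,3], I[2,2]. HN layers by μ_θ (2 steps, strictly decreasing):
  μ^(1)=3; μ^(2)=-1

((0, 1, 0); (1, 1, 1))


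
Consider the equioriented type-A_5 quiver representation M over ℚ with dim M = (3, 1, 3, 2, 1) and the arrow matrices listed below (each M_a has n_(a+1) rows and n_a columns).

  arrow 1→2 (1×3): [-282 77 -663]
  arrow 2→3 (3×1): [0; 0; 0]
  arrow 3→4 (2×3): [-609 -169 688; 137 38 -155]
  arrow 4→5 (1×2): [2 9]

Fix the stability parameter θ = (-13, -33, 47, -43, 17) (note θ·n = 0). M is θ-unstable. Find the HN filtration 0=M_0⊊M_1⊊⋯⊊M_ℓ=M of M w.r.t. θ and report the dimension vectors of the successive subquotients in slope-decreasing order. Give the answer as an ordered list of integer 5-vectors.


Interval decomposition of M: I[1,1]^2, I[1,2], I[3,3], I[3,4], I[3,5].
HN type (ℓ=5): μ^(1)=47; μ^(2)=17; μ^(3)=2; μ^(4)=-13; μ^(5)=-23

((0, 0, 1, 0, 0); (0, 0, 0, 0, 1); (0, 0, 2, 2, 0); (2, 0, 0, 0, 0); (1, 1, 0, 0, 0))


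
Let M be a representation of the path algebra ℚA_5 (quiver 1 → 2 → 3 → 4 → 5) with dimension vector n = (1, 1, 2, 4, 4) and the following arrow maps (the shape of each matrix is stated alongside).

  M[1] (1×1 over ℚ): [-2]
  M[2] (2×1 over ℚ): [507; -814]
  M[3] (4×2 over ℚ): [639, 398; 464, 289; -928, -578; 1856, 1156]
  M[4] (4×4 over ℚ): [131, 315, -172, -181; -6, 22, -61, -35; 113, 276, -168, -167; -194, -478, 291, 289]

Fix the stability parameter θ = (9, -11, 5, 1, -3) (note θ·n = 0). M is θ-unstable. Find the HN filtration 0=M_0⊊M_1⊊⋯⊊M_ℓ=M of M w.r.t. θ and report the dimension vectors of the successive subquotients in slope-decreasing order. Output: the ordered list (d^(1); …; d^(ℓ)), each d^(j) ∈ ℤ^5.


Interval decomposition of M: I[1,5], I[3,5], I[4,5]^2.
HN type (ℓ=2): μ^(1)=1; μ^(2)=-1

((0, 0, 2, 2, 2); (1, 1, 0, 2, 2))


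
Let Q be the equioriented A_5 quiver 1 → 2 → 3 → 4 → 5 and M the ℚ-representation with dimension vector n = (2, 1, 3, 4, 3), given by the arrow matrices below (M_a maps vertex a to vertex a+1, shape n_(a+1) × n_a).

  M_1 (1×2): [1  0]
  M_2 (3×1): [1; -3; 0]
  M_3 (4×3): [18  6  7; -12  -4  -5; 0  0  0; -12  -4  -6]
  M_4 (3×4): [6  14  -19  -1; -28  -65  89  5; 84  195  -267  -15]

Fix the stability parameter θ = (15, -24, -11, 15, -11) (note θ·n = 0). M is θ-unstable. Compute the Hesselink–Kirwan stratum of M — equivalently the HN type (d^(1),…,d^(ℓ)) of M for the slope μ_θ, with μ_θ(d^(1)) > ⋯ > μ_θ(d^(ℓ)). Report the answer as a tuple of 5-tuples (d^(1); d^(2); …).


Interval decomposition of M: I[1,1], I[1,3], I[3,4], I[3,5], I[4,4], I[4,5], I[5,5].
HN type (ℓ=4): μ^(1)=15; μ^(2)=2; μ^(3)=-20/3; μ^(4)=-11

((1, 0, 0, 2, 0); (0, 0, 0, 2, 2); (1, 1, 1, 0, 0); (0, 0, 2, 0, 1))


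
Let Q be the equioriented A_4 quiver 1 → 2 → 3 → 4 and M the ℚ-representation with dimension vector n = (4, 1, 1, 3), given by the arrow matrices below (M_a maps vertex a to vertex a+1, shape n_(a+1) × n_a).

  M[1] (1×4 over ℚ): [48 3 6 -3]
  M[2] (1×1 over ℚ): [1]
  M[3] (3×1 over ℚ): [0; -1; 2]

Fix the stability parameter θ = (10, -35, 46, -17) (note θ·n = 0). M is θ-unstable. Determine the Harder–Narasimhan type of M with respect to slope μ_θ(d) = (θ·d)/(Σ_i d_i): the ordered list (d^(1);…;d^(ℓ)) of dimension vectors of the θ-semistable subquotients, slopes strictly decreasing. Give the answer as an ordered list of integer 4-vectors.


Interval decomposition of M: I[1,1]^3, I[1,4], I[4,4]^2.
HN type (ℓ=4): μ^(1)=29/2; μ^(2)=10; μ^(3)=-25/2; μ^(4)=-17

((0, 0, 1, 1); (3, 0, 0, 0); (1, 1, 0, 0); (0, 0, 0, 2))


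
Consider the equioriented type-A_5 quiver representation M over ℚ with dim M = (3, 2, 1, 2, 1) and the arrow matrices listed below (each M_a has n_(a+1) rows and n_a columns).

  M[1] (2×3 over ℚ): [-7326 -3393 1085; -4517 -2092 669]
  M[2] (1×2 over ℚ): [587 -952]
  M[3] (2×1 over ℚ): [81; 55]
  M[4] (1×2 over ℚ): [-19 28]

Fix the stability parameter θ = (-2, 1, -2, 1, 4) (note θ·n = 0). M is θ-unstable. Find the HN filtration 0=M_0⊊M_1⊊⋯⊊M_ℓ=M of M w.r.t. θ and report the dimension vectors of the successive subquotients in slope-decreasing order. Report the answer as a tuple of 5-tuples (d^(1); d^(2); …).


Barcode: M ≅ I[1,1], I[1,2], I[1,5], I[4,4]. HN layers by μ_θ (4 steps, strictly decreasing):
  μ^(1)=4; μ^(2)=1; μ^(3)=-1/2; μ^(4)=-2

((0, 0, 0, 0, 1); (0, 1, 0, 2, 0); (0, 1, 1, 0, 0); (3, 0, 0, 0, 0))


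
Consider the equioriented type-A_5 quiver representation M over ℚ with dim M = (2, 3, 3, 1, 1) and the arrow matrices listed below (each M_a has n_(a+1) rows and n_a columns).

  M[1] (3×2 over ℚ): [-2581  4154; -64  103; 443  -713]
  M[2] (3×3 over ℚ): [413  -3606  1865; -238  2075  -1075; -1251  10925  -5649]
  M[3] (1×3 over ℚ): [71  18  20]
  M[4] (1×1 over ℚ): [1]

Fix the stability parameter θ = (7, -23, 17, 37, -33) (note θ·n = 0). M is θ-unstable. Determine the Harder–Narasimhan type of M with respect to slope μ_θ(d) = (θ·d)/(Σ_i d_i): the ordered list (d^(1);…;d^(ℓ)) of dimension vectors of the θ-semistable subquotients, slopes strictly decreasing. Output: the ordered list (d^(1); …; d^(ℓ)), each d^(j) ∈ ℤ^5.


Interval decomposition of M: I[1,3], I[1,5], I[2,3].
HN type (ℓ=4): μ^(1)=17; μ^(2)=7; μ^(3)=-8; μ^(4)=-23

((0, 0, 2, 0, 0); (0, 0, 1, 1, 1); (2, 2, 0, 0, 0); (0, 1, 0, 0, 0))


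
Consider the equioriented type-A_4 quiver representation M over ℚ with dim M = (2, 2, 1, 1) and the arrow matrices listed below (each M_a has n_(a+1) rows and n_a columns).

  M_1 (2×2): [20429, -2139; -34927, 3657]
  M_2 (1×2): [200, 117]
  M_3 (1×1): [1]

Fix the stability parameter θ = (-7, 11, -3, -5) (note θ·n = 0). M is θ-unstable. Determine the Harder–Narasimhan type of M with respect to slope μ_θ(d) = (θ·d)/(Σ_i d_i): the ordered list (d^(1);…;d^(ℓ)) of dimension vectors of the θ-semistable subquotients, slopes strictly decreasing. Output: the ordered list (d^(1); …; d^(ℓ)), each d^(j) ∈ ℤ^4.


Interval decomposition of M: I[1,1], I[1,4], I[2,2].
HN type (ℓ=3): μ^(1)=11; μ^(2)=1; μ^(3)=-7

((0, 1, 0, 0); (0, 1, 1, 1); (2, 0, 0, 0))


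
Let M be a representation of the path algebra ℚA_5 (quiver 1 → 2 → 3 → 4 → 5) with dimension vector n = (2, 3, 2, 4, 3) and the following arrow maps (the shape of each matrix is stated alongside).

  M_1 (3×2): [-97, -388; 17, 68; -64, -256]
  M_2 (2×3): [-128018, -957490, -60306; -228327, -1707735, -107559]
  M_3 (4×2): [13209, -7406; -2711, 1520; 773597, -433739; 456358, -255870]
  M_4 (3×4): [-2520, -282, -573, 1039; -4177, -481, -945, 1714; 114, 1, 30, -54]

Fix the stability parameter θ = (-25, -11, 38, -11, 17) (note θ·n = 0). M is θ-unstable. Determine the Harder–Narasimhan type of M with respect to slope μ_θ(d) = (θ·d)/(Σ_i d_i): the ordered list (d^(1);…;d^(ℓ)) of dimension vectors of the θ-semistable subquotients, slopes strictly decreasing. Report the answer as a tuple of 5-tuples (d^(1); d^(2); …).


Barcode: M ≅ I[1,1], I[1,2], I[2,2], I[2,5], I[3,5], I[4,4], I[4,5]. HN layers by μ_θ (4 steps, strictly decreasing):
  μ^(1)=17; μ^(2)=27/2; μ^(3)=-11; μ^(4)=-25

((0, 0, 0, 0, 3); (0, 0, 2, 2, 0); (0, 3, 0, 2, 0); (2, 0, 0, 0, 0))


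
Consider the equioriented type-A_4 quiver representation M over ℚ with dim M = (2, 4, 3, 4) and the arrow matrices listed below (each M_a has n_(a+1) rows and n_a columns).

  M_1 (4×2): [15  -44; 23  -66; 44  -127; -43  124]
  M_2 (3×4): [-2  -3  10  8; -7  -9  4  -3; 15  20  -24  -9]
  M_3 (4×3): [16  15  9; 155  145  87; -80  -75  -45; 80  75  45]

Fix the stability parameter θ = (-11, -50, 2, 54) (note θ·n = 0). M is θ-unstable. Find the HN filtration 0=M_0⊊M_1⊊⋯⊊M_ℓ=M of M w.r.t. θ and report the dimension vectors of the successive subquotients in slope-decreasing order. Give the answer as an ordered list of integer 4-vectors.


Via rank(M_{q-1}∘⋯∘M_p): M ≅ I[1,4]^2, I[2,2], I[2,3], I[4,4]^2.
μ_θ-semistable layers: μ^(1)=54; μ^(2)=2; μ^(3)=-61/2; μ^(4)=-50

((0, 0, 0, 4); (0, 0, 3, 0); (2, 2, 0, 0); (0, 2, 0, 0))


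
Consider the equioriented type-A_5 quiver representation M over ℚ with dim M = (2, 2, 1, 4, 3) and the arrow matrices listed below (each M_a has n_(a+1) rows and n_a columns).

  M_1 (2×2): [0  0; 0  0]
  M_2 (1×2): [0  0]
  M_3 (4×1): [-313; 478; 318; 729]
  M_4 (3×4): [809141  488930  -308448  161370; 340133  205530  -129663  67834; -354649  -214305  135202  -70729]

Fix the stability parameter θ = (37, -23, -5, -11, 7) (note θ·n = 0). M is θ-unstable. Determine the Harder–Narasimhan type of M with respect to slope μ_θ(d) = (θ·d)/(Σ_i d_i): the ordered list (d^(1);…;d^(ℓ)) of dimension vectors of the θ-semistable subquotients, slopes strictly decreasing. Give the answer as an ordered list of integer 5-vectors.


Via rank(M_{q-1}∘⋯∘M_p): M ≅ I[1,1]^2, I[2,2]^2, I[3,5], I[4,4], I[4,5]^2.
μ_θ-semistable layers: μ^(1)=37; μ^(2)=7; μ^(3)=-8; μ^(4)=-11; μ^(5)=-23

((2, 0, 0, 0, 0); (0, 0, 0, 0, 3); (0, 0, 1, 1, 0); (0, 0, 0, 3, 0); (0, 2, 0, 0, 0))


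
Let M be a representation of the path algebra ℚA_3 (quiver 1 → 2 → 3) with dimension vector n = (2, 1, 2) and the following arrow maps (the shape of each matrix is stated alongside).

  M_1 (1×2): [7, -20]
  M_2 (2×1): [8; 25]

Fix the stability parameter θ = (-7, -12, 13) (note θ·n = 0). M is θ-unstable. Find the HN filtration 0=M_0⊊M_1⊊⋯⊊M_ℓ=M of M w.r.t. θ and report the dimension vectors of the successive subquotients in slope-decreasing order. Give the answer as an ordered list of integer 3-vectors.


Interval decomposition of M: I[1,1], I[1,3], I[3,3].
HN type (ℓ=3): μ^(1)=13; μ^(2)=-7; μ^(3)=-19/2

((0, 0, 2); (1, 0, 0); (1, 1, 0))


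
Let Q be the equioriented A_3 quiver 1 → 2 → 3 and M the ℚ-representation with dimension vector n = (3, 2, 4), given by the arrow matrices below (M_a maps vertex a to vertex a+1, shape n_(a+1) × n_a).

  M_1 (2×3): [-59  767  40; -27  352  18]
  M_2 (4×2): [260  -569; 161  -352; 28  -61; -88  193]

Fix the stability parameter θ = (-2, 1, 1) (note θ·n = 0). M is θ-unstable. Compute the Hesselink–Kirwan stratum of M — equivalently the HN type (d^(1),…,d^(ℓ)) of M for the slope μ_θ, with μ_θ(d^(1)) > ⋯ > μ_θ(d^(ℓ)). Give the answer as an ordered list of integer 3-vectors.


Barcode: M ≅ I[1,1], I[1,3]^2, I[3,3]^2. HN layers by μ_θ (2 steps, strictly decreasing):
  μ^(1)=1; μ^(2)=-2

((0, 2, 4); (3, 0, 0))


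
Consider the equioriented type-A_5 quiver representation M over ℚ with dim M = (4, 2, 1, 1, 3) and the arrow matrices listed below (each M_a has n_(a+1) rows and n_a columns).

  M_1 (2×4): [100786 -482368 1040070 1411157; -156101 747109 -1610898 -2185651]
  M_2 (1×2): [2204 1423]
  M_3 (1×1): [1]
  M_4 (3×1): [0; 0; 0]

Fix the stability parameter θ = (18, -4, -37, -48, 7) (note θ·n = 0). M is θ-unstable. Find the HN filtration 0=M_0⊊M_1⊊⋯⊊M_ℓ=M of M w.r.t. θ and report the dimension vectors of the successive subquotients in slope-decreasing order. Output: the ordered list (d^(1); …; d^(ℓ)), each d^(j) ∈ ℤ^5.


Via rank(M_{q-1}∘⋯∘M_p): M ≅ I[1,1]^2, I[1,2], I[1,4], I[5,5]^3.
μ_θ-semistable layers: μ^(1)=18; μ^(2)=7; μ^(3)=-71/4

((2, 0, 0, 0, 0); (1, 1, 0, 0, 3); (1, 1, 1, 1, 0))


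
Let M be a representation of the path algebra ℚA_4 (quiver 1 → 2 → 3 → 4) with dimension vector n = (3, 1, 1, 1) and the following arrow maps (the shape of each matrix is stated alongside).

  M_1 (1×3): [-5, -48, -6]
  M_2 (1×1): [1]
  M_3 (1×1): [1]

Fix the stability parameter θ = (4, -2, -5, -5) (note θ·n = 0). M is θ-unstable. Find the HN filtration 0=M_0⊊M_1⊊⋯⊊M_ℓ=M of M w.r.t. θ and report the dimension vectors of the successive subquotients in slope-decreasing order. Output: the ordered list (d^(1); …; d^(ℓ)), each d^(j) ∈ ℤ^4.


Barcode: M ≅ I[1,1]^2, I[1,4]. HN layers by μ_θ (2 steps, strictly decreasing):
  μ^(1)=4; μ^(2)=-2

((2, 0, 0, 0); (1, 1, 1, 1))


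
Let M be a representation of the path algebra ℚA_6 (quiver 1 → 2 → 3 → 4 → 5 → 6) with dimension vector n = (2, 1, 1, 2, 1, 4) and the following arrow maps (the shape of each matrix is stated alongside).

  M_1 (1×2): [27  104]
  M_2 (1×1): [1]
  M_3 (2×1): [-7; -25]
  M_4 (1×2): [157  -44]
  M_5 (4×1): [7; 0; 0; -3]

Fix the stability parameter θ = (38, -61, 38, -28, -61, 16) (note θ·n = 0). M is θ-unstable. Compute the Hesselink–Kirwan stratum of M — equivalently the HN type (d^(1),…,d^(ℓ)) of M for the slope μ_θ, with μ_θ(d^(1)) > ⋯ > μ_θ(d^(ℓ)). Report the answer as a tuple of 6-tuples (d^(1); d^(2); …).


Barcode: M ≅ I[1,1], I[1,6], I[4,4], I[6,6]^3. HN layers by μ_θ (4 steps, strictly decreasing):
  μ^(1)=38; μ^(2)=16; μ^(3)=-74/5; μ^(4)=-28

((1, 0, 0, 0, 0, 0); (0, 0, 0, 0, 0, 4); (1, 1, 1, 1, 1, 0); (0, 0, 0, 1, 0, 0))


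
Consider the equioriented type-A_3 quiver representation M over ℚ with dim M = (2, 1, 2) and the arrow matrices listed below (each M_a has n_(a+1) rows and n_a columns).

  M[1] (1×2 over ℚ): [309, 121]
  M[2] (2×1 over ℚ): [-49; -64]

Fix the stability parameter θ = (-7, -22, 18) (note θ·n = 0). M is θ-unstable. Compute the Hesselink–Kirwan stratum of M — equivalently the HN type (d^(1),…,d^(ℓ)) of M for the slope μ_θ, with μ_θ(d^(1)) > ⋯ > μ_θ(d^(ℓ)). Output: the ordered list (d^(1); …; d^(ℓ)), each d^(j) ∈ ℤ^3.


Interval decomposition of M: I[1,1], I[1,3], I[3,3].
HN type (ℓ=3): μ^(1)=18; μ^(2)=-7; μ^(3)=-29/2

((0, 0, 2); (1, 0, 0); (1, 1, 0))


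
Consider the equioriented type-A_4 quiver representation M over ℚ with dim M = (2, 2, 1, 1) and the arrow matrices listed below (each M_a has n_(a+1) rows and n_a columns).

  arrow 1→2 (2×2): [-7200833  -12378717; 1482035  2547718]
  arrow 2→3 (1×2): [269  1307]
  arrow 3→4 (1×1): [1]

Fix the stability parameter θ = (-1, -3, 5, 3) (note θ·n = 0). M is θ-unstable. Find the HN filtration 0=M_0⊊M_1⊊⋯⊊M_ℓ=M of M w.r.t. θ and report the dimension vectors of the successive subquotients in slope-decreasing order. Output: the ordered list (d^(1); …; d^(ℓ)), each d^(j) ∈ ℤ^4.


Via rank(M_{q-1}∘⋯∘M_p): M ≅ I[1,2], I[1,4].
μ_θ-semistable layers: μ^(1)=4; μ^(2)=-2

((0, 0, 1, 1); (2, 2, 0, 0))


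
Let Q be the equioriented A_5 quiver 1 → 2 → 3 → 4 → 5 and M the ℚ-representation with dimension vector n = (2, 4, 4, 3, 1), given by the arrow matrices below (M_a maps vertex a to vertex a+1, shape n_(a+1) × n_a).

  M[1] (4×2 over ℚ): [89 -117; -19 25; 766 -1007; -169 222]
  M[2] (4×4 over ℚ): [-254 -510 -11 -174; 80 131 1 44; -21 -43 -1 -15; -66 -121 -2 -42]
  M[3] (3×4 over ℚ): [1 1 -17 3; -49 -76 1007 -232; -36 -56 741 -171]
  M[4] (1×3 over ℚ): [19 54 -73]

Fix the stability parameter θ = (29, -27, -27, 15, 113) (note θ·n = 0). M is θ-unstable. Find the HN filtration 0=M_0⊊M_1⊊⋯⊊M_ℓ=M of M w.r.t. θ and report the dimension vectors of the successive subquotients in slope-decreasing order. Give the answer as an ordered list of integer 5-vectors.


Interval decomposition of M: I[1,4], I[1,5], I[2,3], I[2,4].
HN type (ℓ=4): μ^(1)=113; μ^(2)=15; μ^(3)=-25/3; μ^(4)=-27

((0, 0, 0, 0, 1); (0, 0, 0, 3, 0); (2, 2, 2, 0, 0); (0, 2, 2, 0, 0))


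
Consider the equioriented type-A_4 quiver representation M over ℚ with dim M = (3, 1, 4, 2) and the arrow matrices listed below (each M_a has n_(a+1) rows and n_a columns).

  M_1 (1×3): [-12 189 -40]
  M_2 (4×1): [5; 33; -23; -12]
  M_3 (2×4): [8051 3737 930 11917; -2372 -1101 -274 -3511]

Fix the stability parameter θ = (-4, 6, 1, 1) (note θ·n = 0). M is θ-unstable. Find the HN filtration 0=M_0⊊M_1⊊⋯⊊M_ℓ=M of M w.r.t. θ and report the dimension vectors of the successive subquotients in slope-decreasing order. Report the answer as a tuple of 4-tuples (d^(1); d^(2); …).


Barcode: M ≅ I[1,1]^2, I[1,4], I[3,3]^2, I[3,4]. HN layers by μ_θ (3 steps, strictly decreasing):
  μ^(1)=8/3; μ^(2)=1; μ^(3)=-4

((0, 1, 1, 1); (0, 0, 3, 1); (3, 0, 0, 0))


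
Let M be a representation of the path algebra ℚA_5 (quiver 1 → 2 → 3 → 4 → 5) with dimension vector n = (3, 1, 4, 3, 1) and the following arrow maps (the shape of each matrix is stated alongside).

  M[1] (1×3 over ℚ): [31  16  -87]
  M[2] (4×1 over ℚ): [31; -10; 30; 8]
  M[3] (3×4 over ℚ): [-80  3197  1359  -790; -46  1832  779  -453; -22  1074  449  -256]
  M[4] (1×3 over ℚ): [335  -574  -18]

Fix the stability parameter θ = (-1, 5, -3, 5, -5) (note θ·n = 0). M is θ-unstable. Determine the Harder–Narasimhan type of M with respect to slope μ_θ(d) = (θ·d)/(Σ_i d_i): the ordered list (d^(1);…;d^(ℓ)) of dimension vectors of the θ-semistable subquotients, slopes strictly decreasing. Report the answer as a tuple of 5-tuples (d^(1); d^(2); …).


Via rank(M_{q-1}∘⋯∘M_p): M ≅ I[1,1]^2, I[1,3], I[3,4]^2, I[3,5].
μ_θ-semistable layers: μ^(1)=5; μ^(2)=1; μ^(3)=0; μ^(4)=-1; μ^(5)=-3

((0, 0, 0, 2, 0); (0, 1, 1, 0, 0); (0, 0, 0, 1, 1); (3, 0, 0, 0, 0); (0, 0, 3, 0, 0))


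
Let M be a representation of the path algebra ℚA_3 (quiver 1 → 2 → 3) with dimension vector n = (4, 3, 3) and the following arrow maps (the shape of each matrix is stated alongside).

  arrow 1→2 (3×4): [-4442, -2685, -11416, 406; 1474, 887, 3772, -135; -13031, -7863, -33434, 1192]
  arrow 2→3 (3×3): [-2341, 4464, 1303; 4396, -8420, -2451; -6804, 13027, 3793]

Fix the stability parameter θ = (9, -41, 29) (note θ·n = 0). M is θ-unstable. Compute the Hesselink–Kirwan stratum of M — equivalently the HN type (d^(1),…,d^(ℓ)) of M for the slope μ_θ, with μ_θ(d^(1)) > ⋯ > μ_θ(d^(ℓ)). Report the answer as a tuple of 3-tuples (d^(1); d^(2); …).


Barcode: M ≅ I[1,1], I[1,3]^3. HN layers by μ_θ (3 steps, strictly decreasing):
  μ^(1)=29; μ^(2)=9; μ^(3)=-16

((0, 0, 3); (1, 0, 0); (3, 3, 0))


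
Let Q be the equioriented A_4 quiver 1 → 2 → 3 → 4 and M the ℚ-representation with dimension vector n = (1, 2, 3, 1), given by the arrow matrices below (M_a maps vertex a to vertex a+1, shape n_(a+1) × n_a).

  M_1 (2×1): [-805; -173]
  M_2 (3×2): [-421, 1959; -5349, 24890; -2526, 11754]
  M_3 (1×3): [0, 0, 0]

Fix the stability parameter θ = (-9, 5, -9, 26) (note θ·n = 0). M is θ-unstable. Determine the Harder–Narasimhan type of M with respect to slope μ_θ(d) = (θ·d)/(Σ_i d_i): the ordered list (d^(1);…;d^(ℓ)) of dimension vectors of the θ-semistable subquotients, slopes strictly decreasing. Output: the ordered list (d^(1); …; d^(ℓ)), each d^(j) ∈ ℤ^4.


Barcode: M ≅ I[1,3], I[2,3], I[3,3], I[4,4]. HN layers by μ_θ (3 steps, strictly decreasing):
  μ^(1)=26; μ^(2)=-2; μ^(3)=-9

((0, 0, 0, 1); (0, 2, 2, 0); (1, 0, 1, 0))


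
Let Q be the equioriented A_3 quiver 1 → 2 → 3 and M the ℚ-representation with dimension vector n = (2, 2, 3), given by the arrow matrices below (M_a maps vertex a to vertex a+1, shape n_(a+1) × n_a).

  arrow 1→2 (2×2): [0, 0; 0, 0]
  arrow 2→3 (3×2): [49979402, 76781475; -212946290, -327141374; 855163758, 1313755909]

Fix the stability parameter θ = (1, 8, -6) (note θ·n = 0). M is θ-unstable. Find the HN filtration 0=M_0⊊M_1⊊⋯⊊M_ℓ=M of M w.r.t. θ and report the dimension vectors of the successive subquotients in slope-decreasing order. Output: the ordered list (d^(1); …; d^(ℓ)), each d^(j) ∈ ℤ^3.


Barcode: M ≅ I[1,1]^2, I[2,3]^2, I[3,3]. HN layers by μ_θ (2 steps, strictly decreasing):
  μ^(1)=1; μ^(2)=-6

((2, 2, 2); (0, 0, 1))


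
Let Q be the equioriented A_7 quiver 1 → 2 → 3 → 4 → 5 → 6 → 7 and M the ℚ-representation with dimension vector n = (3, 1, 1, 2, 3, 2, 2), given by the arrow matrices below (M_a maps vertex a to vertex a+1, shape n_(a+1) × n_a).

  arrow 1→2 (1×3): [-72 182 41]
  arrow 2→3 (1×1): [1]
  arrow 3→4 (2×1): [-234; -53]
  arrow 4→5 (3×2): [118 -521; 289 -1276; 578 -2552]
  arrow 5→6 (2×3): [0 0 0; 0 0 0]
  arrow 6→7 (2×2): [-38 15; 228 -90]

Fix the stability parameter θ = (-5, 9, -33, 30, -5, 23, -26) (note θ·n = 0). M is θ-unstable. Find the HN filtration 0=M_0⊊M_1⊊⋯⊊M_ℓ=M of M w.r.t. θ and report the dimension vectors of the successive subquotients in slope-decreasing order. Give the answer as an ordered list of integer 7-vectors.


Barcode: M ≅ I[1,1]^2, I[1,5], I[4,5], I[5,5], I[6,6], I[6,7], I[7,7]. HN layers by μ_θ (6 steps, strictly decreasing):
  μ^(1)=23; μ^(2)=25/2; μ^(3)=-3/2; μ^(4)=-5; μ^(5)=-29/3; μ^(6)=-26

((0, 0, 0, 0, 0, 1, 0); (0, 0, 0, 2, 2, 0, 0); (0, 0, 0, 0, 0, 1, 1); (2, 0, 0, 0, 1, 0, 0); (1, 1, 1, 0, 0, 0, 0); (0, 0, 0, 0, 0, 0, 1))


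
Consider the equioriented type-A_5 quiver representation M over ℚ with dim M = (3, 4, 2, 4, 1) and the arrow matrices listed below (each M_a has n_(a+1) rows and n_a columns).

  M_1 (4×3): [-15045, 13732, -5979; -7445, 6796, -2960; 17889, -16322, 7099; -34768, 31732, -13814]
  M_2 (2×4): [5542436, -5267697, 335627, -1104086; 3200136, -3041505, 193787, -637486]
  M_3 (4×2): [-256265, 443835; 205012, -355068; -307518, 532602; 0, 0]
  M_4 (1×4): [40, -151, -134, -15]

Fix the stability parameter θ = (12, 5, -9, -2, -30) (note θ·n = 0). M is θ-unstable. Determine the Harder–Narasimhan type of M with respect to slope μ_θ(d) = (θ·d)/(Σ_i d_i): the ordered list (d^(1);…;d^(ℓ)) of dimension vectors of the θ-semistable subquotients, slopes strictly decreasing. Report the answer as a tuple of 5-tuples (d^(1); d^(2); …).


Barcode: M ≅ I[1,2], I[1,3], I[1,4], I[2,2], I[4,4]^2, I[4,5]. HN layers by μ_θ (6 steps, strictly decreasing):
  μ^(1)=17/2; μ^(2)=5; μ^(3)=8/3; μ^(4)=3/2; μ^(5)=-2; μ^(6)=-16

((1, 1, 0, 0, 0); (0, 1, 0, 0, 0); (1, 1, 1, 0, 0); (1, 1, 1, 1, 0); (0, 0, 0, 2, 0); (0, 0, 0, 1, 1))


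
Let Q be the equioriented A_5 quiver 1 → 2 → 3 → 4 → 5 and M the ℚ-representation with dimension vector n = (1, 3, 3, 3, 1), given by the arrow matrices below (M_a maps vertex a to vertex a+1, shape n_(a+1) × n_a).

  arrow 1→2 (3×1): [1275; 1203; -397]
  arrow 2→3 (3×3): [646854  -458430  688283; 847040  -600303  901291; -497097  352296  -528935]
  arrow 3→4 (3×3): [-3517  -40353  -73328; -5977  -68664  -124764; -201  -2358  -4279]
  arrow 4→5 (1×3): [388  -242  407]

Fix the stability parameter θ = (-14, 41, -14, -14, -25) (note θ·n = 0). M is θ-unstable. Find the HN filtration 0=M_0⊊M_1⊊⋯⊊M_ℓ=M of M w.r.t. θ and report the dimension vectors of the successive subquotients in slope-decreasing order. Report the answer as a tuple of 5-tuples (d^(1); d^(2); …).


Interval decomposition of M: I[1,5], I[2,4]^2.
HN type (ℓ=3): μ^(1)=13/3; μ^(2)=-3; μ^(3)=-14

((0, 2, 2, 2, 0); (0, 1, 1, 1, 1); (1, 0, 0, 0, 0))


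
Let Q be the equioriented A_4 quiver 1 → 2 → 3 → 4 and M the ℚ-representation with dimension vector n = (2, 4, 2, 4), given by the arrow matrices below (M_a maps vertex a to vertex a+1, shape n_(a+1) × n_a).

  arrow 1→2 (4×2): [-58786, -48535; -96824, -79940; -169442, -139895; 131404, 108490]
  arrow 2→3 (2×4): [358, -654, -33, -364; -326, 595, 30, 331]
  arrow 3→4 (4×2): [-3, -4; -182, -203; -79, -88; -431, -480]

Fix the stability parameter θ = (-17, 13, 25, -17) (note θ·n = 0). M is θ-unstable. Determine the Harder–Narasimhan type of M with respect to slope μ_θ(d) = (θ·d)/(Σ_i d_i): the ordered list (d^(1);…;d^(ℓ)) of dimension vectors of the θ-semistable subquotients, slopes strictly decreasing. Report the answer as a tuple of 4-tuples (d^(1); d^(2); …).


Barcode: M ≅ I[1,1], I[1,4], I[2,2]^2, I[2,4], I[4,4]^2. HN layers by μ_θ (3 steps, strictly decreasing):
  μ^(1)=13; μ^(2)=7; μ^(3)=-17

((0, 2, 0, 0); (0, 2, 2, 2); (2, 0, 0, 2))


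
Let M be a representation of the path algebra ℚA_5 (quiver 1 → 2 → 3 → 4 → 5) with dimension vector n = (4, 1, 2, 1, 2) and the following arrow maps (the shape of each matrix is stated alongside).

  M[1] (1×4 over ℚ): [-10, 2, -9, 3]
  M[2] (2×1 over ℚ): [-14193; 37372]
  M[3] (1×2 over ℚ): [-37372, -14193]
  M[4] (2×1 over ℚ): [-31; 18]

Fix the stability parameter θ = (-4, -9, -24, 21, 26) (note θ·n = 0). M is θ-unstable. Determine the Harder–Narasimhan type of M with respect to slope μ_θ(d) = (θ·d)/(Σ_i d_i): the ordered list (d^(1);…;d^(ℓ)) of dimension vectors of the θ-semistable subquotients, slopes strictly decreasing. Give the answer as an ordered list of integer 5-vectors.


Interval decomposition of M: I[1,1]^3, I[1,3], I[3,5], I[5,5].
HN type (ℓ=5): μ^(1)=26; μ^(2)=21; μ^(3)=-4; μ^(4)=-37/3; μ^(5)=-24

((0, 0, 0, 0, 2); (0, 0, 0, 1, 0); (3, 0, 0, 0, 0); (1, 1, 1, 0, 0); (0, 0, 1, 0, 0))


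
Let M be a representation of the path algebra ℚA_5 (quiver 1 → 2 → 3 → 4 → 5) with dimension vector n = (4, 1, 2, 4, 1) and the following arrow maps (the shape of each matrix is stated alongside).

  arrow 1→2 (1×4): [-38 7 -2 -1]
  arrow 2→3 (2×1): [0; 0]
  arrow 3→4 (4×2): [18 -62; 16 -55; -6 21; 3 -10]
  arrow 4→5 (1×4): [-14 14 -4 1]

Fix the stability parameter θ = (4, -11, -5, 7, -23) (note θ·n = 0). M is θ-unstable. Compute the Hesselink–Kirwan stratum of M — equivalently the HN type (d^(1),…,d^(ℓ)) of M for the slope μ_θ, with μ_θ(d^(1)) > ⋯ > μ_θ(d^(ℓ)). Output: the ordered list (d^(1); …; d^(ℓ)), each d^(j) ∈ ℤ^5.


Interval decomposition of M: I[1,1]^3, I[1,2], I[3,4], I[3,5], I[4,4]^2.
HN type (ℓ=5): μ^(1)=7; μ^(2)=4; μ^(3)=-7/2; μ^(4)=-5; μ^(5)=-7

((0, 0, 0, 3, 0); (3, 0, 0, 0, 0); (1, 1, 0, 0, 0); (0, 0, 1, 0, 0); (0, 0, 1, 1, 1))


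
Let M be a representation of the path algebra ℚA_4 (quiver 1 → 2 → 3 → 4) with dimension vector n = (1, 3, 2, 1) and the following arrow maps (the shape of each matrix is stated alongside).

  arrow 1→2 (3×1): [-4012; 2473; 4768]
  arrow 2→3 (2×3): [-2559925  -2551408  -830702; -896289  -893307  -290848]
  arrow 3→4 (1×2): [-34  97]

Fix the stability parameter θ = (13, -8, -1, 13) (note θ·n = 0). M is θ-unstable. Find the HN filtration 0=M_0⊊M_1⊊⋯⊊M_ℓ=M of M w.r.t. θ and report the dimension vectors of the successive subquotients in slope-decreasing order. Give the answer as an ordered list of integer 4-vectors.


Interval decomposition of M: I[1,4], I[2,2], I[2,3].
HN type (ℓ=4): μ^(1)=13; μ^(2)=4/3; μ^(3)=-1; μ^(4)=-8

((0, 0, 0, 1); (1, 1, 1, 0); (0, 0, 1, 0); (0, 2, 0, 0))


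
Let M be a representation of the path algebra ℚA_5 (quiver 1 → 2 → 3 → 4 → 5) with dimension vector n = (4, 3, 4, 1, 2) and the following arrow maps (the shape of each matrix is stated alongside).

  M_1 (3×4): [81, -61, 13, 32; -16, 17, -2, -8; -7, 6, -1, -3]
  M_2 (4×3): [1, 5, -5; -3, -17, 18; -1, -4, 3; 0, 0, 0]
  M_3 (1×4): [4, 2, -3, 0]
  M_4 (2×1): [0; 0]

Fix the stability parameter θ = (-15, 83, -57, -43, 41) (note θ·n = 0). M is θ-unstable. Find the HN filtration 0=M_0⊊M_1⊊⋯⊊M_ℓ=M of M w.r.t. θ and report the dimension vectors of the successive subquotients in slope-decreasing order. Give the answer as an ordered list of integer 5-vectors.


Barcode: M ≅ I[1,1], I[1,3]^2, I[1,4], I[3,3], I[5,5]^2. HN layers by μ_θ (5 steps, strictly decreasing):
  μ^(1)=41; μ^(2)=13; μ^(3)=-17/3; μ^(4)=-15; μ^(5)=-57

((0, 0, 0, 0, 2); (0, 2, 2, 0, 0); (0, 1, 1, 1, 0); (4, 0, 0, 0, 0); (0, 0, 1, 0, 0))
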